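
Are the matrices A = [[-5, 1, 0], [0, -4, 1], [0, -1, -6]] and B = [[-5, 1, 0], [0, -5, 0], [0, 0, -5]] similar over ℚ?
Both have characteristic polynomial (x + 5)^3, but the minimal polynomial of A is (x + 5)^3 while the minimal polynomial of B is (x + 5)^2. The minimal polynomial is a similarity invariant, so A and B are not similar.

No.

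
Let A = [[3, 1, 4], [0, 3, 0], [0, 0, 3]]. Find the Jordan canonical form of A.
J = [[3, 1, 0], [0, 3, 0], [0, 0, 3]]

The characteristic polynomial is det(xI - A) = (x - 3)^3, so the eigenvalues are 3 (algebraic multiplicity 3).

For λ = 3: rank(A - 3I) = 1, rank((A - 3I)^2) = 0. The eigenspace has dimension 3 - 1 = 2, so there are 2 Jordan blocks; the rank sequence gives block sizes [2, 1].

Assembling the blocks gives the Jordan form J above.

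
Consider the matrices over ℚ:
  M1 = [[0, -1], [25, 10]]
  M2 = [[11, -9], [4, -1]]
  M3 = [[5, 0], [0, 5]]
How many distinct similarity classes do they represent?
2 classes: {M1, M2}, {M3}

Characteristic polynomials: χ_{M1} = (x - 5)^2, χ_{M2} = (x - 5)^2, χ_{M3} = (x - 5)^2.

{M1, M2}: invariant factors (x - 5)^2.

{M3}: invariant factors x - 5, x - 5.

Matrices are similar if and only if their invariant-factor lists agree; the partition into similarity classes is {M1, M2}, {M3}.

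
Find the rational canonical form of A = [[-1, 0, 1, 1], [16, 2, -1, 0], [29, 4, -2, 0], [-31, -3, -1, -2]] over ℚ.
The invariant factors of A (the non-unit diagonal entries of the Smith normal form of xI - A over ℚ[x]) are (x + 3)(x^3 + 4x + 1), each dividing the next. The characteristic polynomial is their product, (x + 3)(x^3 + 4x + 1).

The rational canonical form is the block-diagonal matrix of companion matrices C(f_i):
R = [[0, 0, 0, -3], [1, 0, 0, -13], [0, 1, 0, -4], [0, 0, 1, -3]].

Note the characteristic polynomial does not split into linear factors over ℚ, so A has no Jordan form over ℚ; the rational canonical form exists over any field.

R = [[0, 0, 0, -3], [1, 0, 0, -13], [0, 1, 0, -4], [0, 0, 1, -3]]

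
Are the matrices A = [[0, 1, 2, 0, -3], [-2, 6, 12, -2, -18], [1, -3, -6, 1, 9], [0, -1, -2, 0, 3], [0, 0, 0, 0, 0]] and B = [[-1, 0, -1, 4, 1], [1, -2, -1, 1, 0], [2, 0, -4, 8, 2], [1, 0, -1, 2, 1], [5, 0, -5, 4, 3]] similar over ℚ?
trace(A) = 0 but trace(B) = -2. The trace is a similarity invariant, so A and B are not similar.

No.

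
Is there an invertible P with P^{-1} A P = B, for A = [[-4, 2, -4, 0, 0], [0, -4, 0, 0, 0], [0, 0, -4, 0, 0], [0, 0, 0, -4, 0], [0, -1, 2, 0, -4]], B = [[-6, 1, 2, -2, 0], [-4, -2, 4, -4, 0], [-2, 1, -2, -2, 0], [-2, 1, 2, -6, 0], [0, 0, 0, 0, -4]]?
Two matrices over a field are similar if and only if they have the same invariant factors.

Both A and B have characteristic polynomial (x + 4)^5 and minimal polynomial (x + 4)^2. Computing further, both have invariant factors x + 4, x + 4, x + 4, (x + 4)^2. Hence A and B are similar.

Yes.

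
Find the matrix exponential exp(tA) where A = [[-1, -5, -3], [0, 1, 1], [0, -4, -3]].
A has Jordan form J = [[-1, 1, 0], [0, -1, 1], [0, 0, -1]] with A = PJP^{-1}, so e^{tA} = P e^{tJ} P^{-1}.

For a Jordan block J_k(λ), e^{tJ_k(λ)} = e^{λt} · (I + tN + t^2 N^2/2! + ... + t^{k-1} N^{k-1}/(k-1)!) where N is the nilpotent superdiagonal part.

Assembling the blocks and conjugating back gives the entries of e^{tA} as shown above.

e^{tA} = [[e^{-t}, t*(t - 5)*e^{-t}, t*(t - 6)*e^{-t}/2], [0, (2*t + 1)*e^{-t}, t*e^{-t}], [0, -4*t*e^{-t}, (1 - 2*t)*e^{-t}]]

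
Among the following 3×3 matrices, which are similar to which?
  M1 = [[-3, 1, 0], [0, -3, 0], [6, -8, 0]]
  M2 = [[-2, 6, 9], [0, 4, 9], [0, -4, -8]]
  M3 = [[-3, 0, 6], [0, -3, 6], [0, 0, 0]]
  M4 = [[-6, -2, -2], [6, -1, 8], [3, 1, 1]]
3 classes: {M1, M4}, {M2}, {M3}

Characteristic polynomials: χ_{M1} = x(x + 3)^2, χ_{M2} = (x + 2)^3, χ_{M3} = x(x + 3)^2, χ_{M4} = x(x + 3)^2.

{M1, M4}: invariant factors x(x + 3)^2.

{M2}: invariant factors x + 2, (x + 2)^2.

{M3}: invariant factors x + 3, x(x + 3).

Matrices are similar if and only if their invariant-factor lists agree; the partition into similarity classes is {M1, M4}, {M2}, {M3}.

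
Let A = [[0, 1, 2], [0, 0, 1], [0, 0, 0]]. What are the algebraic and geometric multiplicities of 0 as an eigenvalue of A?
The characteristic polynomial is x^3, so the factor x appears with exponent 3: the algebraic multiplicity is 3.

rank(A) = 2, so the eigenspace has dimension 3 - 2 = 1: the geometric multiplicity is 1.

Since 1 < 3, A is not diagonalizable.

algebraic multiplicity 3, geometric multiplicity 1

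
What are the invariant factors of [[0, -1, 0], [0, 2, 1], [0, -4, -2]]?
x^3

The Jordan structure of A has elementary divisors x^3. Arranging the block sizes at each eigenvalue in decreasing order and taking row products gives the invariant factors.

Invariant factors (smallest first, each dividing the next): x^3.

Check: the last factor x^3 is the minimal polynomial, and the product x^3 is the characteristic polynomial.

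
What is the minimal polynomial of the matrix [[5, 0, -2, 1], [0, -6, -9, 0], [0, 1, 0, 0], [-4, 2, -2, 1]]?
m_A(x) = (x - 3)^2(x + 3)^2

The characteristic polynomial factors as (x - 3)^2(x + 3)^2. The minimal polynomial is ∏(x - λ)^{k_λ} where k_λ is the size of the largest Jordan block at λ.

For λ = -3: rank(A + 3I) = 3, and the largest Jordan block has size 2 (the smallest k with rank((A + 3I)^k) = rank((A + 3I)^(k+1))).
For λ = 3: rank(A - 3I) = 3, and the largest Jordan block has size 2 (the smallest k with rank((A - 3I)^k) = rank((A - 3I)^(k+1))).

So m_A(x) = (x - 3)^2(x + 3)^2.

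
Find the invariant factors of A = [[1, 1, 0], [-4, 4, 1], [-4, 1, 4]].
(x - 3)^3

The Jordan structure of A has elementary divisors (x - 3)^3. Arranging the block sizes at each eigenvalue in decreasing order and taking row products gives the invariant factors.

Invariant factors (smallest first, each dividing the next): (x - 3)^3.

Check: the last factor (x - 3)^3 is the minimal polynomial, and the product (x - 3)^3 is the characteristic polynomial.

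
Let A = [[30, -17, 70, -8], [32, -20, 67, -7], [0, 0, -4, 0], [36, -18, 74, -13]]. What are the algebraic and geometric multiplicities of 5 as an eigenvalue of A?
algebraic multiplicity 1, geometric multiplicity 1

The characteristic polynomial is (x - 5)(x + 4)^3, so the factor x - 5 appears with exponent 1: the algebraic multiplicity is 1.

rank(A - 5I) = 3, so the eigenspace has dimension 4 - 3 = 1: the geometric multiplicity is 1.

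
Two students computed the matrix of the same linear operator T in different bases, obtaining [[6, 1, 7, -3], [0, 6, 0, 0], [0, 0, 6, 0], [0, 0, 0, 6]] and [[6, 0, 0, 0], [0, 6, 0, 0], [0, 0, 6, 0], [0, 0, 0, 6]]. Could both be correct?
No.

Both have characteristic polynomial (x - 6)^4, but the minimal polynomial of A is (x - 6)^2 while the minimal polynomial of B is x - 6. The minimal polynomial is a similarity invariant, so A and B are not similar.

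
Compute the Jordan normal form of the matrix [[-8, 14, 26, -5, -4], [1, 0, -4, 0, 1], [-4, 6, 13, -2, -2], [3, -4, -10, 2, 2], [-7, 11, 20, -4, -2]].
J = [[1, 1, 0, 0, 0], [0, 1, 1, 0, 0], [0, 0, 1, 0, 0], [0, 0, 0, 1, 0], [0, 0, 0, 0, 1]]

The characteristic polynomial is det(xI - A) = (x - 1)^5, so the eigenvalues are 1 (algebraic multiplicity 5).

For λ = 1: rank(A - I) = 2, rank((A - I)^2) = 1, rank((A - I)^3) = 0. The eigenspace has dimension 5 - 2 = 3, so there are 3 Jordan blocks; the rank sequence gives block sizes [3, 1, 1].

Assembling the blocks gives the Jordan form J above.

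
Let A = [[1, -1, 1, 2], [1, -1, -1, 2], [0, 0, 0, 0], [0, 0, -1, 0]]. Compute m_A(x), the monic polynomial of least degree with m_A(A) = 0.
m_A(x) = x^2

The characteristic polynomial factors as x^4. The minimal polynomial is ∏(x - λ)^{k_λ} where k_λ is the size of the largest Jordan block at λ.

For λ = 0: rank(A) = 2, and the largest Jordan block has size 2 (the smallest k with rank(A^k) = rank(A^(k+1))).

So m_A(x) = x^2.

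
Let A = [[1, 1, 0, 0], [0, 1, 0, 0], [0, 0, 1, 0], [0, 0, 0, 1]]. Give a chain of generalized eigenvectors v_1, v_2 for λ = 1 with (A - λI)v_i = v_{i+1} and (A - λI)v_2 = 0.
v_1 = [[-2, 1, 0, 0]]^T, v_2 = [[1, 0, 0, 0]]^T

We seek v_1 ∈ ker((A - I)^2) \ ker(A - I), then set v_{i+1} = (A - I) v_i.

One such chain is v_1 = [[-2, 1, 0, 0]]^T, v_2 = [[1, 0, 0, 0]]^T. Check: (A - I) v_2 = [[0, 0, 0, 0]]^T = 0.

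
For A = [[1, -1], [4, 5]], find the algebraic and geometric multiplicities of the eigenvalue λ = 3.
algebraic multiplicity 2, geometric multiplicity 1

The characteristic polynomial is (x - 3)^2, so the factor x - 3 appears with exponent 2: the algebraic multiplicity is 2.

rank(A - 3I) = 1, so the eigenspace has dimension 2 - 1 = 1: the geometric multiplicity is 1.

Since 1 < 2, A is not diagonalizable.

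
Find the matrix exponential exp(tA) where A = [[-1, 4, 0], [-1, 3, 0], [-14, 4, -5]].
A has Jordan form J = [[-5, 0, 0], [0, 1, 1], [0, 0, 1]] with A = PJP^{-1}, so e^{tA} = P e^{tJ} P^{-1}.

For a Jordan block J_k(λ), e^{tJ_k(λ)} = e^{λt} · (I + tN + t^2 N^2/2! + ... + t^{k-1} N^{k-1}/(k-1)!) where N is the nilpotent superdiagonal part.

Assembling the blocks and conjugating back gives the entries of e^{tA} as shown above.

e^{tA} = [[(1 - 2*t)*e^{t}, 4*t*e^{t}, 0], [-t*e^{t}, (2*t + 1)*e^{t}, 0], [((4*t - 3)*e^{6*t} + 3)*e^{-5*t}, 2*((1 - 4*t)*e^{6*t} - 1)*e^{-5*t}, e^{-5*t}]]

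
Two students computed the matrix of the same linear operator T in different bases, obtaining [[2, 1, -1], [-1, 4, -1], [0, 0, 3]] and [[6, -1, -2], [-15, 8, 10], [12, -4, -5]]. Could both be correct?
Two matrices over a field are similar if and only if they have the same invariant factors.

Both A and B have characteristic polynomial (x - 3)^3 and minimal polynomial (x - 3)^2. Computing further, both have invariant factors x - 3, (x - 3)^2. Hence A and B are similar.

Yes.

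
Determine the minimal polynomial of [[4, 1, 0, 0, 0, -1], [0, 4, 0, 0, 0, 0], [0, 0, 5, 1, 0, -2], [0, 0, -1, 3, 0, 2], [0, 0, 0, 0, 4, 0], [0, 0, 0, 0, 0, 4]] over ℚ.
The characteristic polynomial factors as (x - 4)^6. The minimal polynomial is ∏(x - λ)^{k_λ} where k_λ is the size of the largest Jordan block at λ.

For λ = 4: rank(A - 4I) = 2, and the largest Jordan block has size 2 (the smallest k with rank((A - 4I)^k) = rank((A - 4I)^(k+1))).

So m_A(x) = (x - 4)^2.

m_A(x) = (x - 4)^2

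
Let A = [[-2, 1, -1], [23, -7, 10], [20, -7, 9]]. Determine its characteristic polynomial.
χ_A(x) = x^3

xI - A = [[x + 2, -1, 1], [-23, x + 7, -10], [-20, 7, x - 9]].

Expanding det(xI - A) along the first row:
det(xI - A) = + (x + 2)·det([[x + 7, -10], [7, x - 9]]) - (-1)·det([[-23, -10], [-20, x - 9]]) + (1)·det([[-23, x + 7], [-20, 7]]).

Evaluating gives χ_A(x) = x^3.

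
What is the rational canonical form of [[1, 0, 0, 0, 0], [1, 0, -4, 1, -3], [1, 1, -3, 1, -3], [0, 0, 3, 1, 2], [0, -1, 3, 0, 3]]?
The invariant factors of A (the non-unit diagonal entries of the Smith normal form of xI - A over ℚ[x]) are x - 1, (x - 1)(x + 1)(x^2 - x - 1), each dividing the next. The characteristic polynomial is their product, (x - 1)^2(x + 1)(x^2 - x - 1).

The rational canonical form is the block-diagonal matrix of companion matrices C(f_i):
R = [[1, 0, 0, 0, 0], [0, 0, 0, 0, -1], [0, 1, 0, 0, -1], [0, 0, 1, 0, 2], [0, 0, 0, 1, 1]].

Note the characteristic polynomial does not split into linear factors over ℚ, so A has no Jordan form over ℚ; the rational canonical form exists over any field.

R = [[1, 0, 0, 0, 0], [0, 0, 0, 0, -1], [0, 1, 0, 0, -1], [0, 0, 1, 0, 2], [0, 0, 0, 1, 1]]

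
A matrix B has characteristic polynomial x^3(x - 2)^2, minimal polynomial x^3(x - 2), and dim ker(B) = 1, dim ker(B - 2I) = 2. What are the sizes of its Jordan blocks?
λ = 0: algebraic multiplicity 3 (exponent in χ_B), largest block size 3 (exponent in m_B), 1 block (geometric multiplicity). This forces block sizes [3].
λ = 2: algebraic multiplicity 2 (exponent in χ_B), largest block size 1 (exponent in m_B), 2 blocks (geometric multiplicity). These force block sizes [1, 1].

Jordan blocks: (0, 3), (2, 1), (2, 1)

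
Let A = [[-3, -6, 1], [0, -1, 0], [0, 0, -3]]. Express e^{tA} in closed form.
A has Jordan form J = [[-3, 1, 0], [0, -3, 0], [0, 0, -1]] with A = PJP^{-1}, so e^{tA} = P e^{tJ} P^{-1}.

For a Jordan block J_k(λ), e^{tJ_k(λ)} = e^{λt} · (I + tN + t^2 N^2/2! + ... + t^{k-1} N^{k-1}/(k-1)!) where N is the nilpotent superdiagonal part.

Assembling the blocks and conjugating back gives the entries of e^{tA} as shown above.

e^{tA} = [[e^{-3*t}, -3*e^{-t} + 3*e^{-3*t}, t*e^{-3*t}], [0, e^{-t}, 0], [0, 0, e^{-3*t}]]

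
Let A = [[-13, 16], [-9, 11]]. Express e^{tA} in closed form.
e^{tA} = [[(1 - 12*t)*e^{-t}, 16*t*e^{-t}], [-9*t*e^{-t}, (12*t + 1)*e^{-t}]]

A has Jordan form J = [[-1, 1], [0, -1]] with A = PJP^{-1}, so e^{tA} = P e^{tJ} P^{-1}.

For a Jordan block J_k(λ), e^{tJ_k(λ)} = e^{λt} · (I + tN + t^2 N^2/2! + ... + t^{k-1} N^{k-1}/(k-1)!) where N is the nilpotent superdiagonal part.

Assembling the blocks and conjugating back gives the entries of e^{tA} as shown above.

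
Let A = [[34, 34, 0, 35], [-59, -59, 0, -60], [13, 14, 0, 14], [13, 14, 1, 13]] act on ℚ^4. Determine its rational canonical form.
The invariant factors of A (the non-unit diagonal entries of the Smith normal form of xI - A over ℚ[x]) are (x + 1)^2(x + 5)^2, each dividing the next. The characteristic polynomial is their product, (x + 1)^2(x + 5)^2.

The rational canonical form is the block-diagonal matrix of companion matrices C(f_i):
R = [[0, 0, 0, -25], [1, 0, 0, -60], [0, 1, 0, -46], [0, 0, 1, -12]].

R = [[0, 0, 0, -25], [1, 0, 0, -60], [0, 1, 0, -46], [0, 0, 1, -12]]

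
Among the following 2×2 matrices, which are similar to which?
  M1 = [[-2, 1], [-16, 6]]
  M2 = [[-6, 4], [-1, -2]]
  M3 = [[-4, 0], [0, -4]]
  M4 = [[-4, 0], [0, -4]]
3 classes: {M1}, {M2}, {M3, M4}

Characteristic polynomials: χ_{M1} = (x - 2)^2, χ_{M2} = (x + 4)^2, χ_{M3} = (x + 4)^2, χ_{M4} = (x + 4)^2.

{M1}: invariant factors (x - 2)^2.

{M2}: invariant factors (x + 4)^2.

{M3, M4}: invariant factors x + 4, x + 4.

Matrices are similar if and only if their invariant-factor lists agree; the partition into similarity classes is {M1}, {M2}, {M3, M4}.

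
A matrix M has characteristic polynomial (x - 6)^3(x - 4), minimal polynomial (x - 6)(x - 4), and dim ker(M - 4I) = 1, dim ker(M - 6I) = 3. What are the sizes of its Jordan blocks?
Jordan blocks: (4, 1), (6, 1), (6, 1), (6, 1)

λ = 4: algebraic multiplicity 1 (exponent in χ_M), largest block size 1 (exponent in m_M), 1 block (geometric multiplicity). This forces block sizes [1].
λ = 6: algebraic multiplicity 3 (exponent in χ_M), largest block size 1 (exponent in m_M), 3 blocks (geometric multiplicity). These force block sizes [1, 1, 1].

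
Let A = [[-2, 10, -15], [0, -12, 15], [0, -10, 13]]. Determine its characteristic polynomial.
xI - A = [[x + 2, -10, 15], [0, x + 12, -15], [0, 10, x - 13]].

Expanding det(xI - A) along the first row:
det(xI - A) = + (x + 2)·det([[x + 12, -15], [10, x - 13]]) - (-10)·det([[0, -15], [0, x - 13]]) + (15)·det([[0, x + 12], [0, 10]]).

Evaluating gives χ_A(x) = x^3 + x^2 - 8x - 12 = (x - 3)(x + 2)^2.

χ_A(x) = (x - 3)(x + 2)^2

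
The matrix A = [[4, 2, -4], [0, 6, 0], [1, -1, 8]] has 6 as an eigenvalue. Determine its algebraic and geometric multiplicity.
The characteristic polynomial is (x - 6)^3, so the factor x - 6 appears with exponent 3: the algebraic multiplicity is 3.

rank(A - 6I) = 1, so the eigenspace has dimension 3 - 1 = 2: the geometric multiplicity is 2.

Since 2 < 3, A is not diagonalizable.

algebraic multiplicity 3, geometric multiplicity 2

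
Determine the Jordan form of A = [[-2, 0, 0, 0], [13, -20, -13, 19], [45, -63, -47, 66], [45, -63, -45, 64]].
The characteristic polynomial is det(xI - A) = (x - 1)(x + 2)^3, so the eigenvalues are -2 (algebraic multiplicity 3), 1 (algebraic multiplicity 1).

For λ = -2: rank(A + 2I) = 2, rank((A + 2I)^2) = 1. The eigenspace has dimension 4 - 2 = 2, so there are 2 Jordan blocks; the rank sequence gives block sizes [2, 1].

For λ = 1: algebraic multiplicity 1 gives one 1×1 block.

Assembling the blocks gives the Jordan form J above.

J = [[-2, 1, 0, 0], [0, -2, 0, 0], [0, 0, -2, 0], [0, 0, 0, 1]]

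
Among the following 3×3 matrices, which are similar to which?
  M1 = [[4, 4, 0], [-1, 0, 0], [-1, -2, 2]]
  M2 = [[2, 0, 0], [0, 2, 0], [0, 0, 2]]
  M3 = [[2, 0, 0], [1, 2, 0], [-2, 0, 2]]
Characteristic polynomials: χ_{M1} = (x - 2)^3, χ_{M2} = (x - 2)^3, χ_{M3} = (x - 2)^3.

{M1, M3}: invariant factors x - 2, (x - 2)^2.

{M2}: invariant factors x - 2, x - 2, x - 2.

Matrices are similar if and only if their invariant-factor lists agree; the partition into similarity classes is {M1, M3}, {M2}.

2 classes: {M1, M3}, {M2}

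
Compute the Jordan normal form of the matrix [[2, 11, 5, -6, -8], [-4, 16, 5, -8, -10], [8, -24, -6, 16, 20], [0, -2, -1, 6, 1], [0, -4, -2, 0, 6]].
J = [[4, 1, 0, 0, 0], [0, 4, 1, 0, 0], [0, 0, 4, 0, 0], [0, 0, 0, 6, 1], [0, 0, 0, 0, 6]]

The characteristic polynomial is det(xI - A) = (x - 6)^2(x - 4)^3, so the eigenvalues are 4 (algebraic multiplicity 3), 6 (algebraic multiplicity 2).

For λ = 4: rank(A - 4I) = 4, rank((A - 4I)^2) = 3, rank((A - 4I)^3) = 2. The eigenspace has dimension 5 - 4 = 1, so there is 1 Jordan block; the rank sequence gives block sizes [3].

For λ = 6: rank(A - 6I) = 4, rank((A - 6I)^2) = 3. The eigenspace has dimension 5 - 4 = 1, so there is 1 Jordan block; the rank sequence gives block sizes [2].

Assembling the blocks gives the Jordan form J above.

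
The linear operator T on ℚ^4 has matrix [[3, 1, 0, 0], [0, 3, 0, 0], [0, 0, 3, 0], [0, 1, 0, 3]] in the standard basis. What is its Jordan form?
The characteristic polynomial is det(xI - A) = (x - 3)^4, so the eigenvalues are 3 (algebraic multiplicity 4).

For λ = 3: rank(A - 3I) = 1, rank((A - 3I)^2) = 0. The eigenspace has dimension 4 - 1 = 3, so there are 3 Jordan blocks; the rank sequence gives block sizes [2, 1, 1].

Assembling the blocks gives the Jordan form J above.

J = [[3, 1, 0, 0], [0, 3, 0, 0], [0, 0, 3, 0], [0, 0, 0, 3]]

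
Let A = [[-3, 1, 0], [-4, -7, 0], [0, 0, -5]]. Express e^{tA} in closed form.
A has Jordan form J = [[-5, 1, 0], [0, -5, 0], [0, 0, -5]] with A = PJP^{-1}, so e^{tA} = P e^{tJ} P^{-1}.

For a Jordan block J_k(λ), e^{tJ_k(λ)} = e^{λt} · (I + tN + t^2 N^2/2! + ... + t^{k-1} N^{k-1}/(k-1)!) where N is the nilpotent superdiagonal part.

Assembling the blocks and conjugating back gives the entries of e^{tA} as shown above.

e^{tA} = [[(2*t + 1)*e^{-5*t}, t*e^{-5*t}, 0], [-4*t*e^{-5*t}, (1 - 2*t)*e^{-5*t}, 0], [0, 0, e^{-5*t}]]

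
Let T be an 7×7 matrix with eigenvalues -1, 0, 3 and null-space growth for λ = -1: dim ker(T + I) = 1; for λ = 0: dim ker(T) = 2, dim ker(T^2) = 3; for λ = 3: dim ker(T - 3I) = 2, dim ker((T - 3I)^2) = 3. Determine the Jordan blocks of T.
Jordan blocks: (-1, 1), (0, 2), (0, 1), (3, 2), (3, 1)

λ = -1: successive nullity increments [1] count blocks of size ≥ k; block sizes are [1].
λ = 0: successive nullity increments [2, 1] count blocks of size ≥ k; block sizes are [2, 1].
λ = 3: successive nullity increments [2, 1] count blocks of size ≥ k; block sizes are [2, 1].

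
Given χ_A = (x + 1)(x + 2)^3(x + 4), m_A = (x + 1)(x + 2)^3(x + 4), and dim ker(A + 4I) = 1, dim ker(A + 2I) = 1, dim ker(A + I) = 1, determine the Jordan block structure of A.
λ = -4: algebraic multiplicity 1 (exponent in χ_A), largest block size 1 (exponent in m_A), 1 block (geometric multiplicity). This forces block sizes [1].
λ = -2: algebraic multiplicity 3 (exponent in χ_A), largest block size 3 (exponent in m_A), 1 block (geometric multiplicity). This forces block sizes [3].
λ = -1: algebraic multiplicity 1 (exponent in χ_A), largest block size 1 (exponent in m_A), 1 block (geometric multiplicity). This forces block sizes [1].

Jordan blocks: (-4, 1), (-2, 3), (-1, 1)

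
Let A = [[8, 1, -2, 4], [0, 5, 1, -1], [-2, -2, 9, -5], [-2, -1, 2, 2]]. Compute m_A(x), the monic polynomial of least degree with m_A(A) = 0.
m_A(x) = (x - 6)^3

The characteristic polynomial factors as (x - 6)^4. The minimal polynomial is ∏(x - λ)^{k_λ} where k_λ is the size of the largest Jordan block at λ.

For λ = 6: rank(A - 6I) = 2, and the largest Jordan block has size 3 (the smallest k with rank((A - 6I)^k) = rank((A - 6I)^(k+1))).

So m_A(x) = (x - 6)^3.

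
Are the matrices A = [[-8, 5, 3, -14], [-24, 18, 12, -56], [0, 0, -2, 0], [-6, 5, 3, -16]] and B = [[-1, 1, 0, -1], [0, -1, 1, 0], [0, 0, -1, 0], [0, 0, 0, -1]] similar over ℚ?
No.

trace(A) = -8 but trace(B) = -4. The trace is a similarity invariant, so A and B are not similar.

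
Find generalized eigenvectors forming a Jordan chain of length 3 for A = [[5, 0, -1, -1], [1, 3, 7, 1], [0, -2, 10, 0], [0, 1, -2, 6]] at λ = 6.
We seek v_1 ∈ ker((A - 6I)^3) \ ker((A - 6I)^2), then set v_{i+1} = (A - 6I) v_i.

One such chain is v_1 = [[0, 0, 0, 1]]^T, v_2 = [[-1, 1, 0, 0]]^T, v_3 = [[1, -4, -2, 1]]^T. Check: (A - 6I) v_3 = [[0, 0, 0, 0]]^T = 0.

v_1 = [[0, 0, 0, 1]]^T, v_2 = [[-1, 1, 0, 0]]^T, v_3 = [[1, -4, -2, 1]]^T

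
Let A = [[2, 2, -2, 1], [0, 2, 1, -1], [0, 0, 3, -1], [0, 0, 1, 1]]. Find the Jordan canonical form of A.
The characteristic polynomial is det(xI - A) = (x - 2)^4, so the eigenvalues are 2 (algebraic multiplicity 4).

For λ = 2: rank(A - 2I) = 2, rank((A - 2I)^2) = 1, rank((A - 2I)^3) = 0. The eigenspace has dimension 4 - 2 = 2, so there are 2 Jordan blocks; the rank sequence gives block sizes [3, 1].

Assembling the blocks gives the Jordan form J above.

J = [[2, 1, 0, 0], [0, 2, 1, 0], [0, 0, 2, 0], [0, 0, 0, 2]]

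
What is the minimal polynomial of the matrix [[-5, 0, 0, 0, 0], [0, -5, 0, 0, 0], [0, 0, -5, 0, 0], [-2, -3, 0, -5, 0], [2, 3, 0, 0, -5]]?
The characteristic polynomial factors as (x + 5)^5. The minimal polynomial is ∏(x - λ)^{k_λ} where k_λ is the size of the largest Jordan block at λ.

For λ = -5: rank(A + 5I) = 1, and the largest Jordan block has size 2 (the smallest k with rank((A + 5I)^k) = rank((A + 5I)^(k+1))).

So m_A(x) = (x + 5)^2.

m_A(x) = (x + 5)^2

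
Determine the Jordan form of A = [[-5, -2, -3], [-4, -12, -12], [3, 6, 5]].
The characteristic polynomial is det(xI - A) = (x + 4)^3, so the eigenvalues are -4 (algebraic multiplicity 3).

For λ = -4: rank(A + 4I) = 1, rank((A + 4I)^2) = 0. The eigenspace has dimension 3 - 1 = 2, so there are 2 Jordan blocks; the rank sequence gives block sizes [2, 1].

Assembling the blocks gives the Jordan form J above.

J = [[-4, 1, 0], [0, -4, 0], [0, 0, -4]]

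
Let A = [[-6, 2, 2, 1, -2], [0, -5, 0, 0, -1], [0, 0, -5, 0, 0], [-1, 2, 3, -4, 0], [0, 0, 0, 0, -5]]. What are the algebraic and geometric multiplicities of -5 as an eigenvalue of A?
algebraic multiplicity 5, geometric multiplicity 2

The characteristic polynomial is (x + 5)^5, so the factor x + 5 appears with exponent 5: the algebraic multiplicity is 5.

rank(A + 5I) = 3, so the eigenspace has dimension 5 - 3 = 2: the geometric multiplicity is 2.

Since 2 < 5, A is not diagonalizable.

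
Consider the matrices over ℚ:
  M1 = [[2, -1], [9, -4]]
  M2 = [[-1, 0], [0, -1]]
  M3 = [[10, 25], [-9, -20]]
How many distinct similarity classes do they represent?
Characteristic polynomials: χ_{M1} = (x + 1)^2, χ_{M2} = (x + 1)^2, χ_{M3} = (x + 5)^2.

{M1}: invariant factors (x + 1)^2.

{M2}: invariant factors x + 1, x + 1.

{M3}: invariant factors (x + 5)^2.

Matrices are similar if and only if their invariant-factor lists agree; the partition into similarity classes is {M1}, {M2}, {M3}.

3 classes: {M1}, {M2}, {M3}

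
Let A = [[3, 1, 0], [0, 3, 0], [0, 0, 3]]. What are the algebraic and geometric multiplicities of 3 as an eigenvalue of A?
algebraic multiplicity 3, geometric multiplicity 2

The characteristic polynomial is (x - 3)^3, so the factor x - 3 appears with exponent 3: the algebraic multiplicity is 3.

rank(A - 3I) = 1, so the eigenspace has dimension 3 - 1 = 2: the geometric multiplicity is 2.

Since 2 < 3, A is not diagonalizable.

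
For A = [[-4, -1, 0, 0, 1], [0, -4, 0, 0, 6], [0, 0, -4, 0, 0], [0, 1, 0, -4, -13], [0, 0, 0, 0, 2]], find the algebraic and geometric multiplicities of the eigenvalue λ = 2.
The characteristic polynomial is (x - 2)(x + 4)^4, so the factor x - 2 appears with exponent 1: the algebraic multiplicity is 1.

rank(A - 2I) = 4, so the eigenspace has dimension 5 - 4 = 1: the geometric multiplicity is 1.

algebraic multiplicity 1, geometric multiplicity 1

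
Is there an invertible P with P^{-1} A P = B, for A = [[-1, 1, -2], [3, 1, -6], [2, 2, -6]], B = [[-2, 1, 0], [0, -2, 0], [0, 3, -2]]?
Yes.

Two matrices over a field are similar if and only if they have the same invariant factors.

Both A and B have characteristic polynomial (x + 2)^3 and minimal polynomial (x + 2)^2. Computing further, both have invariant factors x + 2, (x + 2)^2. Hence A and B are similar.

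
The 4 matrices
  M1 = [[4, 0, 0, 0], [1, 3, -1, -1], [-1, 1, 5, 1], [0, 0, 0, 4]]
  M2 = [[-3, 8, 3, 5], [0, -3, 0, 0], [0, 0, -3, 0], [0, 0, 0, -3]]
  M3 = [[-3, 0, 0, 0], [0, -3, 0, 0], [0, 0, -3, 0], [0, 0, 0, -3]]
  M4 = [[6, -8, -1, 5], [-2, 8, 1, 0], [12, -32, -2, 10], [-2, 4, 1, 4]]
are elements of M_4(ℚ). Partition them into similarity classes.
4 classes: {M1}, {M2}, {M3}, {M4}

Characteristic polynomials: χ_{M1} = (x - 4)^4, χ_{M2} = (x + 3)^4, χ_{M3} = (x + 3)^4, χ_{M4} = (x - 4)^4.

{M1}: invariant factors x - 4, x - 4, (x - 4)^2.

{M2}: invariant factors x + 3, x + 3, (x + 3)^2.

{M3}: invariant factors x + 3, x + 3, x + 3, x + 3.

{M4}: invariant factors x - 4, (x - 4)^3.

Matrices are similar if and only if their invariant-factor lists agree; the partition into similarity classes is {M1}, {M2}, {M3}, {M4}.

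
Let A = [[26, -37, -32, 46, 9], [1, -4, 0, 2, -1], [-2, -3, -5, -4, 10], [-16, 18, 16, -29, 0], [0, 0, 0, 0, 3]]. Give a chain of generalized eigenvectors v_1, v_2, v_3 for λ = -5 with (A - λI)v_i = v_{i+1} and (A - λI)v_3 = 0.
We seek v_1 ∈ ker((A + 5I)^3) \ ker((A + 5I)^2), then set v_{i+1} = (A + 5I) v_i.

One such chain is v_1 = [[5, 0, 2, -2, 0]]^T, v_2 = [[-1, 1, -2, 0, 0]]^T, v_3 = [[-4, 0, -1, 2, 0]]^T. Check: (A + 5I) v_3 = [[0, 0, 0, 0, 0]]^T = 0.

v_1 = [[5, 0, 2, -2, 0]]^T, v_2 = [[-1, 1, -2, 0, 0]]^T, v_3 = [[-4, 0, -1, 2, 0]]^T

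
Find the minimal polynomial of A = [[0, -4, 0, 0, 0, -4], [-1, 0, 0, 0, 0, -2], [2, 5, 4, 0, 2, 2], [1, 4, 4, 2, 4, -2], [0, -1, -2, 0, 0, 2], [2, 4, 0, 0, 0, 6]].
The characteristic polynomial factors as (x - 2)^6. The minimal polynomial is ∏(x - λ)^{k_λ} where k_λ is the size of the largest Jordan block at λ.

For λ = 2: rank(A - 2I) = 2, and the largest Jordan block has size 3 (the smallest k with rank((A - 2I)^k) = rank((A - 2I)^(k+1))).

So m_A(x) = (x - 2)^3.

m_A(x) = (x - 2)^3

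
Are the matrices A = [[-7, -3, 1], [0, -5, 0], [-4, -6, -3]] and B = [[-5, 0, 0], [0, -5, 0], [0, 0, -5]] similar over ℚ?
No.

Both have characteristic polynomial (x + 5)^3, but the minimal polynomial of A is (x + 5)^2 while the minimal polynomial of B is x + 5. The minimal polynomial is a similarity invariant, so A and B are not similar.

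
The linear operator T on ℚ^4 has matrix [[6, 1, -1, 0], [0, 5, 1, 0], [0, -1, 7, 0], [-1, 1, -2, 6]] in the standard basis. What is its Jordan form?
J = [[6, 1, 0, 0], [0, 6, 0, 0], [0, 0, 6, 1], [0, 0, 0, 6]]

The characteristic polynomial is det(xI - A) = (x - 6)^4, so the eigenvalues are 6 (algebraic multiplicity 4).

For λ = 6: rank(A - 6I) = 2, rank((A - 6I)^2) = 0. The eigenspace has dimension 4 - 2 = 2, so there are 2 Jordan blocks; the rank sequence gives block sizes [2, 2].

Assembling the blocks gives the Jordan form J above.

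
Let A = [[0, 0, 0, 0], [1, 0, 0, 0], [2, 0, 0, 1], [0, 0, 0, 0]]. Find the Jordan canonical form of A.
The characteristic polynomial is det(xI - A) = x^4, so the eigenvalues are 0 (algebraic multiplicity 4).

For λ = 0: rank(A) = 2, rank(A^2) = 0. The eigenspace has dimension 4 - 2 = 2, so there are 2 Jordan blocks; the rank sequence gives block sizes [2, 2].

Assembling the blocks gives the Jordan form J above.

J = [[0, 1, 0, 0], [0, 0, 0, 0], [0, 0, 0, 1], [0, 0, 0, 0]]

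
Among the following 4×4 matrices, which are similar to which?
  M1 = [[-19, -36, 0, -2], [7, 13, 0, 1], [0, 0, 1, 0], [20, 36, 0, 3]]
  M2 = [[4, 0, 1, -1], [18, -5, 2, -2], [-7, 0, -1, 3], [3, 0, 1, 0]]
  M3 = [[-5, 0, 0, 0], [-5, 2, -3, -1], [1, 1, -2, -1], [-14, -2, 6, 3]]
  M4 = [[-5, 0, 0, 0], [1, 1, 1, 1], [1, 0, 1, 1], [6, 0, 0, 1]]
2 classes: {M1, M3}, {M2, M4}

Characteristic polynomials: χ_{M1} = (x - 1)^3(x + 5), χ_{M2} = (x - 1)^3(x + 5), χ_{M3} = (x - 1)^3(x + 5), χ_{M4} = (x - 1)^3(x + 5).

{M1, M3}: invariant factors x - 1, (x - 1)^2(x + 5).

{M2, M4}: invariant factors (x - 1)^3(x + 5).

Matrices are similar if and only if their invariant-factor lists agree; the partition into similarity classes is {M1, M3}, {M2, M4}.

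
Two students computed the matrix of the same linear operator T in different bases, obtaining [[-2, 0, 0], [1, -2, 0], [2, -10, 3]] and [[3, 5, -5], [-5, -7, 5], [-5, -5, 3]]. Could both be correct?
No.

Both have characteristic polynomial (x - 3)(x + 2)^2, but the minimal polynomial of A is (x - 3)(x + 2)^2 while the minimal polynomial of B is (x - 3)(x + 2). The minimal polynomial is a similarity invariant, so A and B are not similar.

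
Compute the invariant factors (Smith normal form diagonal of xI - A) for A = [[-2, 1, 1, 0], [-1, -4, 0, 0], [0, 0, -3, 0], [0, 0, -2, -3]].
x + 3, (x + 3)^3

The Jordan structure of A has elementary divisors (x + 3)^3, (x + 3). Arranging the block sizes at each eigenvalue in decreasing order and taking row products gives the invariant factors.

Invariant factors (smallest first, each dividing the next): x + 3, (x + 3)^3.

Check: the last factor (x + 3)^3 is the minimal polynomial, and the product (x + 3)^4 is the characteristic polynomial.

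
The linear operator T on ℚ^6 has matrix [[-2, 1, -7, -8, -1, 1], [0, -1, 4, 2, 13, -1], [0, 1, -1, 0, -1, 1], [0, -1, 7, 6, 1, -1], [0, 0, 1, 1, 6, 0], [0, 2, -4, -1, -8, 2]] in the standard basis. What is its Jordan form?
The characteristic polynomial is det(xI - A) = x^3(x - 6)^2(x + 2), so the eigenvalues are -2 (algebraic multiplicity 1), 0 (algebraic multiplicity 3), 6 (algebraic multiplicity 2).

For λ = -2: algebraic multiplicity 1 gives one 1×1 block.

For λ = 0: rank(A) = 5, rank(A^2) = 4, rank(A^3) = 3. The eigenspace has dimension 6 - 5 = 1, so there is 1 Jordan block; the rank sequence gives block sizes [3].

For λ = 6: rank(A - 6I) = 5, rank((A - 6I)^2) = 4. The eigenspace has dimension 6 - 5 = 1, so there is 1 Jordan block; the rank sequence gives block sizes [2].

Assembling the blocks gives the Jordan form J above.

J = [[-2, 0, 0, 0, 0, 0], [0, 0, 1, 0, 0, 0], [0, 0, 0, 1, 0, 0], [0, 0, 0, 0, 0, 0], [0, 0, 0, 0, 6, 1], [0, 0, 0, 0, 0, 6]]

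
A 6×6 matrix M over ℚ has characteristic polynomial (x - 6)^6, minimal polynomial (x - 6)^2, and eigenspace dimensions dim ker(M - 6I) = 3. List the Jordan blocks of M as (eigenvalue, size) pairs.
Jordan blocks: (6, 2), (6, 2), (6, 2)

λ = 6: algebraic multiplicity 6 (exponent in χ_M), largest block size 2 (exponent in m_M), 3 blocks (geometric multiplicity). These force block sizes [2, 2, 2].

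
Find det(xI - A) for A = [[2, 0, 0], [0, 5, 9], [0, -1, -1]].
χ_A(x) = (x - 2)^3

xI - A = [[x - 2, 0, 0], [0, x - 5, -9], [0, 1, x + 1]].

Expanding det(xI - A) along the first row:
det(xI - A) = + (x - 2)·det([[x - 5, -9], [1, x + 1]]) - (0)·det([[0, -9], [0, x + 1]]) + (0)·det([[0, x - 5], [0, 1]]).

Evaluating gives χ_A(x) = x^3 - 6x^2 + 12x - 8 = (x - 2)^3.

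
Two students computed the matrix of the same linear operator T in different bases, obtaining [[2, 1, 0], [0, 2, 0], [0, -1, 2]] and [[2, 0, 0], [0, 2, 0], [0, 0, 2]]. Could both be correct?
Both have characteristic polynomial (x - 2)^3, but the minimal polynomial of A is (x - 2)^2 while the minimal polynomial of B is x - 2. The minimal polynomial is a similarity invariant, so A and B are not similar.

No.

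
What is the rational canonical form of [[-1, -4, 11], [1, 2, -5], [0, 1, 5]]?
R = [[0, 0, 16], [1, 0, -12], [0, 1, 6]]

The invariant factors of A (the non-unit diagonal entries of the Smith normal form of xI - A over ℚ[x]) are (x - 4)(x^2 - 2x + 4), each dividing the next. The characteristic polynomial is their product, (x - 4)(x^2 - 2x + 4).

The rational canonical form is the block-diagonal matrix of companion matrices C(f_i):
R = [[0, 0, 16], [1, 0, -12], [0, 1, 6]].

Note the characteristic polynomial does not split into linear factors over ℚ, so A has no Jordan form over ℚ; the rational canonical form exists over any field.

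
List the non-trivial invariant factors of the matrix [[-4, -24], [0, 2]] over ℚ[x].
(x - 2)(x + 4)

The Jordan structure of A has elementary divisors (x + 4), (x - 2). Arranging the block sizes at each eigenvalue in decreasing order and taking row products gives the invariant factors.

Invariant factors (smallest first, each dividing the next): (x - 2)(x + 4).

Check: the last factor (x - 2)(x + 4) is the minimal polynomial, and the product (x - 2)(x + 4) is the characteristic polynomial.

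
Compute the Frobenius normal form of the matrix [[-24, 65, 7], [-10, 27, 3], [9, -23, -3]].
R = [[0, 0, 2], [1, 0, 1], [0, 1, 0]]

The invariant factors of A (the non-unit diagonal entries of the Smith normal form of xI - A over ℚ[x]) are x^3 - x - 2, each dividing the next. The characteristic polynomial is their product, x^3 - x - 2.

The rational canonical form is the block-diagonal matrix of companion matrices C(f_i):
R = [[0, 0, 2], [1, 0, 1], [0, 1, 0]].

Note the characteristic polynomial does not split into linear factors over ℚ, so A has no Jordan form over ℚ; the rational canonical form exists over any field.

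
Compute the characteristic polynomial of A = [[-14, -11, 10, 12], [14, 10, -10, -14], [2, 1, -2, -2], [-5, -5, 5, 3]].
χ_A(x) = (x - 3)(x + 2)^3

xI - A = [[x + 14, 11, -10, -12], [-14, x - 10, 10, 14], [-2, -1, x + 2, 2], [5, 5, -5, x - 3]].

Expanding det(xI - A) along the first row:
det(xI - A) = + (x + 14)·det([[x - 10, 10, 14], [-1, x + 2, 2], [5, -5, x - 3]]) - (11)·det([[-14, 10, 14], [-2, x + 2, 2], [5, -5, x - 3]]) + (-10)·det([[-14, x - 10, 14], [-2, -1, 2], [5, 5, x - 3]]) - (-12)·det([[-14, x - 10, 10], [-2, -1, x + 2], [5, 5, -5]]).

Evaluating gives χ_A(x) = x^4 + 3x^3 - 6x^2 - 28x - 24 = (x - 3)(x + 2)^3.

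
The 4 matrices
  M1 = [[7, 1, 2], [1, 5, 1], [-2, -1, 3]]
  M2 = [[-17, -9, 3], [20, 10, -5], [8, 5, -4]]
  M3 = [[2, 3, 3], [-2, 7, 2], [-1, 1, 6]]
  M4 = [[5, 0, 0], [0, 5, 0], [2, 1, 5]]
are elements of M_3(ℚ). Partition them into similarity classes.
Characteristic polynomials: χ_{M1} = (x - 5)^3, χ_{M2} = (x + 3)^2(x + 5), χ_{M3} = (x - 5)^3, χ_{M4} = (x - 5)^3.

{M1}: invariant factors (x - 5)^3.

{M2}: invariant factors (x + 3)^2(x + 5).

{M3, M4}: invariant factors x - 5, (x - 5)^2.

Matrices are similar if and only if their invariant-factor lists agree; the partition into similarity classes is {M1}, {M2}, {M3, M4}.

3 classes: {M1}, {M2}, {M3, M4}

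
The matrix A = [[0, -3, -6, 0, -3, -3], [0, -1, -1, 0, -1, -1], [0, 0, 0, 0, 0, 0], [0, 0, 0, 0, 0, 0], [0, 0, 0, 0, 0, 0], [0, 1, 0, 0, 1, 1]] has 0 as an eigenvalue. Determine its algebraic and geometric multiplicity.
The characteristic polynomial is x^6, so the factor x appears with exponent 6: the algebraic multiplicity is 6.

rank(A) = 2, so the eigenspace has dimension 6 - 2 = 4: the geometric multiplicity is 4.

Since 4 < 6, A is not diagonalizable.

algebraic multiplicity 6, geometric multiplicity 4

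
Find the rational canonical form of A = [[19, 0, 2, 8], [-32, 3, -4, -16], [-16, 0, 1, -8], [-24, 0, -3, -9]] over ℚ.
R = [[3, 0, 0, 0], [0, 3, 0, 0], [0, 0, 0, -15], [0, 0, 1, 8]]

The invariant factors of A (the non-unit diagonal entries of the Smith normal form of xI - A over ℚ[x]) are x - 3, x - 3, (x - 5)(x - 3), each dividing the next. The characteristic polynomial is their product, (x - 5)(x - 3)^3.

The rational canonical form is the block-diagonal matrix of companion matrices C(f_i):
R = [[3, 0, 0, 0], [0, 3, 0, 0], [0, 0, 0, -15], [0, 0, 1, 8]].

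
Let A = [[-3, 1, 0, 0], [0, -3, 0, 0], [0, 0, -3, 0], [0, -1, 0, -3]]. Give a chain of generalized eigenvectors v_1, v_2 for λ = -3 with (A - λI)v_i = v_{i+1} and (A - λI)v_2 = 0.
v_1 = [[1, 1, 0, -1]]^T, v_2 = [[1, 0, 0, -1]]^T

We seek v_1 ∈ ker((A + 3I)^2) \ ker(A + 3I), then set v_{i+1} = (A + 3I) v_i.

One such chain is v_1 = [[1, 1, 0, -1]]^T, v_2 = [[1, 0, 0, -1]]^T. Check: (A + 3I) v_2 = [[0, 0, 0, 0]]^T = 0.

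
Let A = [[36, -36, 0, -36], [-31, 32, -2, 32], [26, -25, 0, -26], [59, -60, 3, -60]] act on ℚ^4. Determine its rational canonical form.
The invariant factors of A (the non-unit diagonal entries of the Smith normal form of xI - A over ℚ[x]) are (x^2 - 4x + 6)^2, each dividing the next. The characteristic polynomial is their product, (x^2 - 4x + 6)^2.

The rational canonical form is the block-diagonal matrix of companion matrices C(f_i):
R = [[0, 0, 0, -36], [1, 0, 0, 48], [0, 1, 0, -28], [0, 0, 1, 8]].

Note the characteristic polynomial does not split into linear factors over ℚ, so A has no Jordan form over ℚ; the rational canonical form exists over any field.

R = [[0, 0, 0, -36], [1, 0, 0, 48], [0, 1, 0, -28], [0, 0, 1, 8]]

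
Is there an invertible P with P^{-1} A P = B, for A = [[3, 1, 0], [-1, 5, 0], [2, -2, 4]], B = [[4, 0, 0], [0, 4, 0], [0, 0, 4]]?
Both have characteristic polynomial (x - 4)^3, but the minimal polynomial of A is (x - 4)^2 while the minimal polynomial of B is x - 4. The minimal polynomial is a similarity invariant, so A and B are not similar.

No.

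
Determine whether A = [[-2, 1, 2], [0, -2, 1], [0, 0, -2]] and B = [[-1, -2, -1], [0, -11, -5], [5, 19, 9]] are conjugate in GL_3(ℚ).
trace(A) = -6 but trace(B) = -3. The trace is a similarity invariant, so A and B are not similar.

No.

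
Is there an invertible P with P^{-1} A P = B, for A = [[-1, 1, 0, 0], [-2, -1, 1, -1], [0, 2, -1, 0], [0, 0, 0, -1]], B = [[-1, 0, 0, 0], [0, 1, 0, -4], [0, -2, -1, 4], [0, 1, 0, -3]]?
Both have characteristic polynomial (x + 1)^4, but the minimal polynomial of A is (x + 1)^3 while the minimal polynomial of B is (x + 1)^2. The minimal polynomial is a similarity invariant, so A and B are not similar.

No.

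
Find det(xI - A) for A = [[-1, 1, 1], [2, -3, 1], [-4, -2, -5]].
xI - A = [[x + 1, -1, -1], [-2, x + 3, -1], [4, 2, x + 5]].

Expanding det(xI - A) along the first row:
det(xI - A) = + (x + 1)·det([[x + 3, -1], [2, x + 5]]) - (-1)·det([[-2, -1], [4, x + 5]]) + (-1)·det([[-2, x + 3], [4, 2]]).

Evaluating gives χ_A(x) = x^3 + 9x^2 + 27x + 27 = (x + 3)^3.

χ_A(x) = (x + 3)^3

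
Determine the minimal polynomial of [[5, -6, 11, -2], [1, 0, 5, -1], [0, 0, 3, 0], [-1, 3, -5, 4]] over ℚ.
m_A(x) = (x - 3)^3

The characteristic polynomial factors as (x - 3)^4. The minimal polynomial is ∏(x - λ)^{k_λ} where k_λ is the size of the largest Jordan block at λ.

For λ = 3: rank(A - 3I) = 2, and the largest Jordan block has size 3 (the smallest k with rank((A - 3I)^k) = rank((A - 3I)^(k+1))).

So m_A(x) = (x - 3)^3.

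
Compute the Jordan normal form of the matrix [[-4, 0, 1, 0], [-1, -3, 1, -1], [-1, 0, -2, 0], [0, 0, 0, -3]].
J = [[-3, 1, 0, 0], [0, -3, 0, 0], [0, 0, -3, 1], [0, 0, 0, -3]]

The characteristic polynomial is det(xI - A) = (x + 3)^4, so the eigenvalues are -3 (algebraic multiplicity 4).

For λ = -3: rank(A + 3I) = 2, rank((A + 3I)^2) = 0. The eigenspace has dimension 4 - 2 = 2, so there are 2 Jordan blocks; the rank sequence gives block sizes [2, 2].

Assembling the blocks gives the Jordan form J above.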